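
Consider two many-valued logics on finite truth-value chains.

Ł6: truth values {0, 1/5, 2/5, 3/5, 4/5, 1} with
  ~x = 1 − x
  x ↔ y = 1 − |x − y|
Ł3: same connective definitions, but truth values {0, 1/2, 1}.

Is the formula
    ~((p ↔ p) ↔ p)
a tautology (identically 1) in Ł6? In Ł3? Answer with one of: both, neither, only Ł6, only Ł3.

In Ł6: at p = 1/5 the value is 4/5 — not a tautology.
In Ł3: at p = 1/2 the value is 1/2 — not a tautology.

neither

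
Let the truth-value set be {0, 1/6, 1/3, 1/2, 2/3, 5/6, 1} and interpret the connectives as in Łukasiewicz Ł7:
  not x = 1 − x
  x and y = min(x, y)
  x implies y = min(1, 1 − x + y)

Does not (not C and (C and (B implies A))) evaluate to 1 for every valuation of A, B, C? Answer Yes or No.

Counterexample: take A = 0, B = 0, C = 1/6.
not C = not 1/6 = 5/6
B implies A = 0 implies 0 = 1
C and (B implies A) = 1/6 and 1 = 1/6
not C and (C and (B implies A)) = 5/6 and 1/6 = 1/6
not (not C and (C and (B implies A))) = not 1/6 = 5/6
This gives 5/6 ≠ 1.

No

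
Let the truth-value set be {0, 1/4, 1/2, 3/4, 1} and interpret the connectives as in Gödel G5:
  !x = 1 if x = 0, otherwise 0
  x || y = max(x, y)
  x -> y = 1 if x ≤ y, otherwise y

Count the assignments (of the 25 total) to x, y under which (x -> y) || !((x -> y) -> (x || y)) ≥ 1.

value 1: 15 assignments (counts)
value 3/4: 1 assignment
value 1/2: 2 assignments
value 1/4: 3 assignments
value 0: 4 assignments
So 15 of the 25 assignments meet the threshold.

15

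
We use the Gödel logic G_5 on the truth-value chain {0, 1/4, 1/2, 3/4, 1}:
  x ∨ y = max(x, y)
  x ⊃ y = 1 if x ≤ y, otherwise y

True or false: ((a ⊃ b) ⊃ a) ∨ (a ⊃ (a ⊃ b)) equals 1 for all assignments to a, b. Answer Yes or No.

Yes

At a = 1/4, b = 3/4, for instance:
a ⊃ b = 1/4 ⊃ 3/4 = 1
(a ⊃ b) ⊃ a = 1 ⊃ 1/4 = 1/4
a ⊃ (a ⊃ b) = 1/4 ⊃ 1 = 1
((a ⊃ b) ⊃ a) ∨ (a ⊃ (a ⊃ b)) = 1/4 ∨ 1 = 1
and checking the remaining 24 assignments likewise gives ≥ 1 in every case.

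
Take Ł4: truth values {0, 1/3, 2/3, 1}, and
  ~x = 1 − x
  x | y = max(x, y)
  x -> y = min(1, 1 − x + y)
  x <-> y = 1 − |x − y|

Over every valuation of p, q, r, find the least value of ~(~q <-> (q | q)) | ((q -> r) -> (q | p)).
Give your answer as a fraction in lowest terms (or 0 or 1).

Take p = 0, q = 1/3, r = 1/3:
~q = ~1/3 = 2/3
q | q = 1/3 | 1/3 = 1/3
~q <-> (q | q) = 2/3 <-> 1/3 = 2/3
~(~q <-> (q | q)) = ~2/3 = 1/3
q -> r = 1/3 -> 1/3 = 1
q | p = 1/3 | 0 = 1/3
(q -> r) -> (q | p) = 1 -> 1/3 = 1/3
~(~q <-> (q | q)) | ((q -> r) -> (q | p)) = 1/3 | 1/3 = 1/3
No assignment yields a value below 1/3, so this is the minimum.

1/3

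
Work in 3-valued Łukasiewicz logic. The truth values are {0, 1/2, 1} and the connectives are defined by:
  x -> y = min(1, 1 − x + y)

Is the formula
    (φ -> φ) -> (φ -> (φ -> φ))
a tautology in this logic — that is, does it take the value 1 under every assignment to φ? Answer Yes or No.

Yes

φ = 0 ↦ 1
φ = 1/2 ↦ 1
φ = 1 ↦ 1
Every assignment gives a value ≥ 1.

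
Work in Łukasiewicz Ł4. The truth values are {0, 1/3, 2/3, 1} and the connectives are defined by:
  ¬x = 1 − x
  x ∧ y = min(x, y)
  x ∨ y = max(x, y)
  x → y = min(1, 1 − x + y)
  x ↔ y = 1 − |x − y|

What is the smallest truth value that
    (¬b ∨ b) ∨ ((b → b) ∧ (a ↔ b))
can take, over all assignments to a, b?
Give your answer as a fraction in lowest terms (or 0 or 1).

Take a = 0, b = 1/3:
¬b = ¬1/3 = 2/3
¬b ∨ b = 2/3 ∨ 1/3 = 2/3
b → b = 1/3 → 1/3 = 1
a ↔ b = 0 ↔ 1/3 = 2/3
(b → b) ∧ (a ↔ b) = 1 ∧ 2/3 = 2/3
(¬b ∨ b) ∨ ((b → b) ∧ (a ↔ b)) = 2/3 ∨ 2/3 = 2/3
No assignment yields a value below 2/3, so this is the minimum.

2/3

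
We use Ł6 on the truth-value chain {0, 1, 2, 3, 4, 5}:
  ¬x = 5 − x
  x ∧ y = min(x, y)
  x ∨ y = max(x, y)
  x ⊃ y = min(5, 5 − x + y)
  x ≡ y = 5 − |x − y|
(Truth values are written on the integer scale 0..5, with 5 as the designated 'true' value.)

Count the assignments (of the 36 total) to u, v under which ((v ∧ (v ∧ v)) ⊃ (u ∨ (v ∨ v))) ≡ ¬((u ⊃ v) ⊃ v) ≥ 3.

value 5: 1 assignment (counts)
value 4: 3 assignments (counts)
value 3: 5 assignments (counts)
value 2: 7 assignments
value 1: 9 assignments
value 0: 11 assignments
So 9 of the 36 assignments meet the threshold.

9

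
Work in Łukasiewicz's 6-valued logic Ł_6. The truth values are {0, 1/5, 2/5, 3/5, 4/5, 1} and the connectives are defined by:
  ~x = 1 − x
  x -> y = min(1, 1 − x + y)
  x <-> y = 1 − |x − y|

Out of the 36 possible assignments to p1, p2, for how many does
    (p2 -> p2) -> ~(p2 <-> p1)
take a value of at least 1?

value 1: 2 assignments (counts)
value 4/5: 4 assignments
value 3/5: 6 assignments
value 2/5: 8 assignments
value 1/5: 10 assignments
value 0: 6 assignments
So 2 of the 36 assignments meet the threshold.

2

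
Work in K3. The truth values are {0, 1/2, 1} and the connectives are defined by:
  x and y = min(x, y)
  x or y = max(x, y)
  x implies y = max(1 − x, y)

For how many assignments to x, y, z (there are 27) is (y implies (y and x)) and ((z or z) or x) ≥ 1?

8

value 1: 8 assignments (counts)
value 1/2: 14 assignments
value 0: 5 assignments
So 8 of the 27 assignments meet the threshold.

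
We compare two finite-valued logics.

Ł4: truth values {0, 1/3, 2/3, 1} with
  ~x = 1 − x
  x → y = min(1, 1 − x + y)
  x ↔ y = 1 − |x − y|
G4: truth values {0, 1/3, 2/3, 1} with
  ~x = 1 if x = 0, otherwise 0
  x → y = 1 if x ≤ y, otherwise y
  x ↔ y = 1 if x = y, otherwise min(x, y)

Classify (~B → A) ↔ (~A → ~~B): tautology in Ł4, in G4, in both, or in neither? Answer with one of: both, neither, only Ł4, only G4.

In Ł4: every assignment gives 1 — tautology.
In G4: at A = 1/3, B = 0 the value is 1/3 — not a tautology.

only Ł4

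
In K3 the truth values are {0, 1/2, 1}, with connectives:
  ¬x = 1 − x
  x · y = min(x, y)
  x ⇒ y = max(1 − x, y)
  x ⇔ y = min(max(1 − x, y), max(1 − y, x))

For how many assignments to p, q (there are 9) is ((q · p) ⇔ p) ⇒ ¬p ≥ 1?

4

p = 0, q = 0 ↦ 1  ≥
p = 0, q = 1/2 ↦ 1  ≥
p = 0, q = 1 ↦ 1  ≥
p = 1/2, q = 0 ↦ 1/2  <
p = 1/2, q = 1/2 ↦ 1/2  <
p = 1/2, q = 1 ↦ 1/2  <
p = 1, q = 0 ↦ 1  ≥
p = 1, q = 1/2 ↦ 1/2  <
p = 1, q = 1 ↦ 0  <
So 4 of the 9 assignments meet the threshold.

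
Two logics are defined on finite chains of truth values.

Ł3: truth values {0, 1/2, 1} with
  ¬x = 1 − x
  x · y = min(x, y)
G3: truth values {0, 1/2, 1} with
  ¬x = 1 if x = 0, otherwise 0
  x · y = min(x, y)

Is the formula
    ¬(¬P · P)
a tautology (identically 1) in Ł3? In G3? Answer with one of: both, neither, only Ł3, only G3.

only G3

In Ł3: at P = 1/2 the value is 1/2 — not a tautology.
In G3: every assignment gives 1 — tautology.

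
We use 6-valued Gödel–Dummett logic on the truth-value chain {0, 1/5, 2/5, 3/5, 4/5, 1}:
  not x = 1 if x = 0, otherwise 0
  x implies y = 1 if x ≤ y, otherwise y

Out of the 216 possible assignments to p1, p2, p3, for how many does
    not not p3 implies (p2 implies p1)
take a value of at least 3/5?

156

value 1: 141 assignments (counts)
value 4/5: 5 assignments (counts)
value 3/5: 10 assignments (counts)
value 2/5: 15 assignments
value 1/5: 20 assignments
value 0: 25 assignments
So 156 of the 216 assignments meet the threshold.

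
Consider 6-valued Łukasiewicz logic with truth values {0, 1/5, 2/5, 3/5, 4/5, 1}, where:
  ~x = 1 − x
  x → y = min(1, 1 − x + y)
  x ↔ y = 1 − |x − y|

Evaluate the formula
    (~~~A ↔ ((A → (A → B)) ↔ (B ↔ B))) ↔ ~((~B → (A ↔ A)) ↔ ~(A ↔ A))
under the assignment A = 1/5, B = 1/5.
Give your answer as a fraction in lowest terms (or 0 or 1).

~A = ~1/5 = 4/5
~~A = ~4/5 = 1/5
~~~A = ~1/5 = 4/5
A → B = 1/5 → 1/5 = 1
A → (A → B) = 1/5 → 1 = 1
B ↔ B = 1/5 ↔ 1/5 = 1
(A → (A → B)) ↔ (B ↔ B) = 1 ↔ 1 = 1
~~~A ↔ ((A → (A → B)) ↔ (B ↔ B)) = 4/5 ↔ 1 = 4/5
~B = ~1/5 = 4/5
A ↔ A = 1/5 ↔ 1/5 = 1
~B → (A ↔ A) = 4/5 → 1 = 1
A ↔ A = 1/5 ↔ 1/5 = 1
~(A ↔ A) = ~1 = 0
(~B → (A ↔ A)) ↔ ~(A ↔ A) = 1 ↔ 0 = 0
~((~B → (A ↔ A)) ↔ ~(A ↔ A)) = ~0 = 1
(~~~A ↔ ((A → (A → B)) ↔ (B ↔ B))) ↔ ~((~B → (A ↔ A)) ↔ ~(A ↔ A)) = 4/5 ↔ 1 = 4/5

4/5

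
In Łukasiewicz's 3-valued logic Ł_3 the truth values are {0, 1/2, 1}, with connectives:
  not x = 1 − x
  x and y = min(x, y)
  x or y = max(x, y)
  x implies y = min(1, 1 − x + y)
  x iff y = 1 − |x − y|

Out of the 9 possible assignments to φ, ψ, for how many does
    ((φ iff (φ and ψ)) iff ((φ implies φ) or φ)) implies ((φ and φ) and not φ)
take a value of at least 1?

2

φ = 0, ψ = 0 ↦ 0  <
φ = 0, ψ = 1/2 ↦ 0  <
φ = 0, ψ = 1 ↦ 0  <
φ = 1/2, ψ = 0 ↦ 1  ≥
φ = 1/2, ψ = 1/2 ↦ 1/2  <
φ = 1/2, ψ = 1 ↦ 1/2  <
φ = 1, ψ = 0 ↦ 1  ≥
φ = 1, ψ = 1/2 ↦ 1/2  <
φ = 1, ψ = 1 ↦ 0  <
So 2 of the 9 assignments meet the threshold.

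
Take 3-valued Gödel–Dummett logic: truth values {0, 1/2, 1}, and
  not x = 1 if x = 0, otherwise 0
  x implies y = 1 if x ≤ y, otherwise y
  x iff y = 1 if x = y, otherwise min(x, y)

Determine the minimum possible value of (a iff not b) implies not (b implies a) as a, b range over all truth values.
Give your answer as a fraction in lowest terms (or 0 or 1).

0

Take a = 1/2, b = 0:
not b = not 0 = 1
a iff not b = 1/2 iff 1 = 1/2
b implies a = 0 implies 1/2 = 1
not (b implies a) = not 1 = 0
(a iff not b) implies not (b implies a) = 1/2 implies 0 = 0
No assignment yields a value below 0, so this is the minimum.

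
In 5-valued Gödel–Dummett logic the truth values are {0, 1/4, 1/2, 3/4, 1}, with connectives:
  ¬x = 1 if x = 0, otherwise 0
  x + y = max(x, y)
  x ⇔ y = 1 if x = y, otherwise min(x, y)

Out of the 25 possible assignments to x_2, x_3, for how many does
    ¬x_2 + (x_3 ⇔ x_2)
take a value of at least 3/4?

value 1: 9 assignments (counts)
value 3/4: 2 assignments (counts)
value 1/2: 4 assignments
value 1/4: 6 assignments
value 0: 4 assignments
So 11 of the 25 assignments meet the threshold.

11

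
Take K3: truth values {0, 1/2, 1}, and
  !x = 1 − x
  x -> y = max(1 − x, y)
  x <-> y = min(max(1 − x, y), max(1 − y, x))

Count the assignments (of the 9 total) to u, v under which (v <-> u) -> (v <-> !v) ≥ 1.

u = 0, v = 0 ↦ 0  <
u = 0, v = 1/2 ↦ 1/2  <
u = 0, v = 1 ↦ 1  ≥
u = 1/2, v = 0 ↦ 1/2  <
u = 1/2, v = 1/2 ↦ 1/2  <
u = 1/2, v = 1 ↦ 1/2  <
u = 1, v = 0 ↦ 1  ≥
u = 1, v = 1/2 ↦ 1/2  <
u = 1, v = 1 ↦ 0  <
So 2 of the 9 assignments meet the threshold.

2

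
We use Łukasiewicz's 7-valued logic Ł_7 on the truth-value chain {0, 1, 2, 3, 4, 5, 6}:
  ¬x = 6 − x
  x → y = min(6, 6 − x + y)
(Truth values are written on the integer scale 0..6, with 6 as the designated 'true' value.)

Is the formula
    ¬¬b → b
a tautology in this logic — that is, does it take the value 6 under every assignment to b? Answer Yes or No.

b = 0 ↦ 6
b = 1 ↦ 6
b = 2 ↦ 6
b = 3 ↦ 6
b = 4 ↦ 6
b = 5 ↦ 6
b = 6 ↦ 6
Every assignment gives a value ≥ 6.

Yes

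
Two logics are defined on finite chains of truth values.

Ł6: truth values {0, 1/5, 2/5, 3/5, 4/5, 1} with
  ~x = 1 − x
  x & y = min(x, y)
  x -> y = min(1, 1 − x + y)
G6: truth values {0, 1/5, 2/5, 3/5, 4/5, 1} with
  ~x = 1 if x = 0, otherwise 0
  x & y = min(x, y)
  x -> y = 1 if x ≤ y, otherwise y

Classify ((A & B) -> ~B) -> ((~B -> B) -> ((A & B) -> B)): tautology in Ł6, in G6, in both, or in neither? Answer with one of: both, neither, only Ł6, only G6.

both

In Ł6: every assignment gives 1 — tautology.
In G6: every assignment gives 1 — tautology.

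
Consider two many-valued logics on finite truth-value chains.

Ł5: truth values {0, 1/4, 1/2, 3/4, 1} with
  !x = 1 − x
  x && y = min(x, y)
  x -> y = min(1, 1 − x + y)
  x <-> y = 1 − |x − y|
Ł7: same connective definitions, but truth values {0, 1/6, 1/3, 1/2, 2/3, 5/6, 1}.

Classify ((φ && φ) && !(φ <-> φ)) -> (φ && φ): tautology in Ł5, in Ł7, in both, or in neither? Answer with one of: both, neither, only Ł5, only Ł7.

In Ł5: every assignment gives 1 — tautology.
In Ł7: every assignment gives 1 — tautology.

both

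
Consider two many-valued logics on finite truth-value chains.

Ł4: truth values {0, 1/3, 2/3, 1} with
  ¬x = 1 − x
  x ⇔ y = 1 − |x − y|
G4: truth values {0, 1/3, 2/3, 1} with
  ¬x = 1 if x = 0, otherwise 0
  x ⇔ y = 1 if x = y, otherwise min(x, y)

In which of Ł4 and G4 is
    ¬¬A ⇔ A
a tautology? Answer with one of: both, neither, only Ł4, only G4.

only Ł4

In Ł4: every assignment gives 1 — tautology.
In G4: at A = 1/3 the value is 1/3 — not a tautology.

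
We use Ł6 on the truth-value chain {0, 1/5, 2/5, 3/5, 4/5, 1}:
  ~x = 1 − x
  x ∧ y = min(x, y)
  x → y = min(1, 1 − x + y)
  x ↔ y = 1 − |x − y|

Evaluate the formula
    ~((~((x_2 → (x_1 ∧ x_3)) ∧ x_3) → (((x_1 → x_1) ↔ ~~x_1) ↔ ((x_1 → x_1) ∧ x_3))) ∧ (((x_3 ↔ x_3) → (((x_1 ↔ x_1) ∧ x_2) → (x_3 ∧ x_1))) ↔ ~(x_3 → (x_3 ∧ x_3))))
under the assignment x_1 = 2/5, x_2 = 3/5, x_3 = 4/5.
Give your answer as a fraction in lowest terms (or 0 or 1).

x_1 ∧ x_3 = 2/5 ∧ 4/5 = 2/5
x_2 → (x_1 ∧ x_3) = 3/5 → 2/5 = 4/5
(x_2 → (x_1 ∧ x_3)) ∧ x_3 = 4/5 ∧ 4/5 = 4/5
~((x_2 → (x_1 ∧ x_3)) ∧ x_3) = ~4/5 = 1/5
x_1 → x_1 = 2/5 → 2/5 = 1
~x_1 = ~2/5 = 3/5
~~x_1 = ~3/5 = 2/5
(x_1 → x_1) ↔ ~~x_1 = 1 ↔ 2/5 = 2/5
x_1 → x_1 = 2/5 → 2/5 = 1
(x_1 → x_1) ∧ x_3 = 1 ∧ 4/5 = 4/5
((x_1 → x_1) ↔ ~~x_1) ↔ ((x_1 → x_1) ∧ x_3) = 2/5 ↔ 4/5 = 3/5
~((x_2 → (x_1 ∧ x_3)) ∧ x_3) → (((x_1 → x_1) ↔ ~~x_1) ↔ ((x_1 → x_1) ∧ x_3)) = 1/5 → 3/5 = 1
x_3 ↔ x_3 = 4/5 ↔ 4/5 = 1
x_1 ↔ x_1 = 2/5 ↔ 2/5 = 1
(x_1 ↔ x_1) ∧ x_2 = 1 ∧ 3/5 = 3/5
x_3 ∧ x_1 = 4/5 ∧ 2/5 = 2/5
((x_1 ↔ x_1) ∧ x_2) → (x_3 ∧ x_1) = 3/5 → 2/5 = 4/5
(x_3 ↔ x_3) → (((x_1 ↔ x_1) ∧ x_2) → (x_3 ∧ x_1)) = 1 → 4/5 = 4/5
x_3 ∧ x_3 = 4/5 ∧ 4/5 = 4/5
x_3 → (x_3 ∧ x_3) = 4/5 → 4/5 = 1
~(x_3 → (x_3 ∧ x_3)) = ~1 = 0
((x_3 ↔ x_3) → (((x_1 ↔ x_1) ∧ x_2) → (x_3 ∧ x_1))) ↔ ~(x_3 → (x_3 ∧ x_3)) = 4/5 ↔ 0 = 1/5
(~((x_2 → (x_1 ∧ x_3)) ∧ x_3) → (((x_1 → x_1) ↔ ~~x_1) ↔ ((x_1 → x_1) ∧ x_3))) ∧ (((x_3 ↔ x_3) → (((x_1 ↔ x_1) ∧ x_2) → (x_3 ∧ x_1))) ↔ ~(x_3 → (x_3 ∧ x_3))) = 1 ∧ 1/5 = 1/5
~((~((x_2 → (x_1 ∧ x_3)) ∧ x_3) → (((x_1 → x_1) ↔ ~~x_1) ↔ ((x_1 → x_1) ∧ x_3))) ∧ (((x_3 ↔ x_3) → (((x_1 ↔ x_1) ∧ x_2) → (x_3 ∧ x_1))) ↔ ~(x_3 → (x_3 ∧ x_3)))) = ~1/5 = 4/5

4/5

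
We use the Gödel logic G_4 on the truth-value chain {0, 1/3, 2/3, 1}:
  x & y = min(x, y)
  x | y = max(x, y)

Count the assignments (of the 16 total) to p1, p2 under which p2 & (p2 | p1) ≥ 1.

4

p1 = 0, p2 = 0 ↦ 0  <
p1 = 0, p2 = 1/3 ↦ 1/3  <
p1 = 0, p2 = 2/3 ↦ 2/3  <
p1 = 0, p2 = 1 ↦ 1  ≥
p1 = 1/3, p2 = 0 ↦ 0  <
p1 = 1/3, p2 = 1/3 ↦ 1/3  <
p1 = 1/3, p2 = 2/3 ↦ 2/3  <
p1 = 1/3, p2 = 1 ↦ 1  ≥
p1 = 2/3, p2 = 0 ↦ 0  <
p1 = 2/3, p2 = 1/3 ↦ 1/3  <
p1 = 2/3, p2 = 2/3 ↦ 2/3  <
p1 = 2/3, p2 = 1 ↦ 1  ≥
p1 = 1, p2 = 0 ↦ 0  <
p1 = 1, p2 = 1/3 ↦ 1/3  <
p1 = 1, p2 = 2/3 ↦ 2/3  <
p1 = 1, p2 = 1 ↦ 1  ≥
So 4 of the 16 assignments meet the threshold.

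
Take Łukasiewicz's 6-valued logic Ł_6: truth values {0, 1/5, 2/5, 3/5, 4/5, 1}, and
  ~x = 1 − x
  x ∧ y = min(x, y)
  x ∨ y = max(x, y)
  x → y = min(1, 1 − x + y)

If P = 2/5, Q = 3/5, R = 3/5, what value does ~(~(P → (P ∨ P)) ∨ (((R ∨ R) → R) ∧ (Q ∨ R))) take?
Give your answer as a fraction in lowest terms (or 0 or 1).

P ∨ P = 2/5 ∨ 2/5 = 2/5
P → (P ∨ P) = 2/5 → 2/5 = 1
~(P → (P ∨ P)) = ~1 = 0
R ∨ R = 3/5 ∨ 3/5 = 3/5
(R ∨ R) → R = 3/5 → 3/5 = 1
Q ∨ R = 3/5 ∨ 3/5 = 3/5
((R ∨ R) → R) ∧ (Q ∨ R) = 1 ∧ 3/5 = 3/5
~(P → (P ∨ P)) ∨ (((R ∨ R) → R) ∧ (Q ∨ R)) = 0 ∨ 3/5 = 3/5
~(~(P → (P ∨ P)) ∨ (((R ∨ R) → R) ∧ (Q ∨ R))) = ~3/5 = 2/5

2/5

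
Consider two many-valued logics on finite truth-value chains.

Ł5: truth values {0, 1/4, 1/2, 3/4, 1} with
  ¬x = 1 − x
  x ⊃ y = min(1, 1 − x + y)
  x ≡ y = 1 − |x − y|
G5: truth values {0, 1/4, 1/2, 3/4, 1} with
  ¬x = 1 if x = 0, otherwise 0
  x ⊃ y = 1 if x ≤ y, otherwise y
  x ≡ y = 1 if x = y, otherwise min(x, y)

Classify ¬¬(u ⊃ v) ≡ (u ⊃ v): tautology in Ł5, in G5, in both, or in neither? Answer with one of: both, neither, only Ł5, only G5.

only Ł5

In Ł5: every assignment gives 1 — tautology.
In G5: at u = 1/2, v = 1/4 the value is 1/4 — not a tautology.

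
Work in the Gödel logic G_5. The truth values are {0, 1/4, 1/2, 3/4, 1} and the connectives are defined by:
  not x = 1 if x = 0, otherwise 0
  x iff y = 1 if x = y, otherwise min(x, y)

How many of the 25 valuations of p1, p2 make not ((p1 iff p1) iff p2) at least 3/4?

value 1: 5 assignments (counts)
value 0: 20 assignments
So 5 of the 25 assignments meet the threshold.

5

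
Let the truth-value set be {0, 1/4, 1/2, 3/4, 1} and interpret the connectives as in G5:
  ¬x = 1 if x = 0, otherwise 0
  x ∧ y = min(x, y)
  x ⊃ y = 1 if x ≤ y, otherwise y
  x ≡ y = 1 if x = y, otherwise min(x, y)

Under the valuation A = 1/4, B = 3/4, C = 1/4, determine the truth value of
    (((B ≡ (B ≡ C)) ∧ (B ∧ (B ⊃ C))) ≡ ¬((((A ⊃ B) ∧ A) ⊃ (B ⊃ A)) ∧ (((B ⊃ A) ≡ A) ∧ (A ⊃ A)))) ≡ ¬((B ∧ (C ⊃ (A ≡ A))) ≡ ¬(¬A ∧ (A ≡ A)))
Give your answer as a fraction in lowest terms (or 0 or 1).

1

B ≡ C = 3/4 ≡ 1/4 = 1/4
B ≡ (B ≡ C) = 3/4 ≡ 1/4 = 1/4
B ⊃ C = 3/4 ⊃ 1/4 = 1/4
B ∧ (B ⊃ C) = 3/4 ∧ 1/4 = 1/4
(B ≡ (B ≡ C)) ∧ (B ∧ (B ⊃ C)) = 1/4 ∧ 1/4 = 1/4
A ⊃ B = 1/4 ⊃ 3/4 = 1
(A ⊃ B) ∧ A = 1 ∧ 1/4 = 1/4
B ⊃ A = 3/4 ⊃ 1/4 = 1/4
((A ⊃ B) ∧ A) ⊃ (B ⊃ A) = 1/4 ⊃ 1/4 = 1
B ⊃ A = 3/4 ⊃ 1/4 = 1/4
(B ⊃ A) ≡ A = 1/4 ≡ 1/4 = 1
A ⊃ A = 1/4 ⊃ 1/4 = 1
((B ⊃ A) ≡ A) ∧ (A ⊃ A) = 1 ∧ 1 = 1
(((A ⊃ B) ∧ A) ⊃ (B ⊃ A)) ∧ (((B ⊃ A) ≡ A) ∧ (A ⊃ A)) = 1 ∧ 1 = 1
¬((((A ⊃ B) ∧ A) ⊃ (B ⊃ A)) ∧ (((B ⊃ A) ≡ A) ∧ (A ⊃ A))) = ¬1 = 0
((B ≡ (B ≡ C)) ∧ (B ∧ (B ⊃ C))) ≡ ¬((((A ⊃ B) ∧ A) ⊃ (B ⊃ A)) ∧ (((B ⊃ A) ≡ A) ∧ (A ⊃ A))) = 1/4 ≡ 0 = 0
A ≡ A = 1/4 ≡ 1/4 = 1
C ⊃ (A ≡ A) = 1/4 ⊃ 1 = 1
B ∧ (C ⊃ (A ≡ A)) = 3/4 ∧ 1 = 3/4
¬A = ¬1/4 = 0
A ≡ A = 1/4 ≡ 1/4 = 1
¬A ∧ (A ≡ A) = 0 ∧ 1 = 0
¬(¬A ∧ (A ≡ A)) = ¬0 = 1
(B ∧ (C ⊃ (A ≡ A))) ≡ ¬(¬A ∧ (A ≡ A)) = 3/4 ≡ 1 = 3/4
¬((B ∧ (C ⊃ (A ≡ A))) ≡ ¬(¬A ∧ (A ≡ A))) = ¬3/4 = 0
(((B ≡ (B ≡ C)) ∧ (B ∧ (B ⊃ C))) ≡ ¬((((A ⊃ B) ∧ A) ⊃ (B ⊃ A)) ∧ (((B ⊃ A) ≡ A) ∧ (A ⊃ A)))) ≡ ¬((B ∧ (C ⊃ (A ≡ A))) ≡ ¬(¬A ∧ (A ≡ A))) = 0 ≡ 0 = 1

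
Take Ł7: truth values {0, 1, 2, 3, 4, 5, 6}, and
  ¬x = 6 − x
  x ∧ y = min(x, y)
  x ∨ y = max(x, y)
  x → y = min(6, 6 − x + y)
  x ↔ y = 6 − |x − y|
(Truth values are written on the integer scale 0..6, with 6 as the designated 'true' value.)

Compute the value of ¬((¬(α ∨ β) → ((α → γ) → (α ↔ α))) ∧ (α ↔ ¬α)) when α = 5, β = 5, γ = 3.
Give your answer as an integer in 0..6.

α ∨ β = 5 ∨ 5 = 5
¬(α ∨ β) = ¬5 = 1
α → γ = 5 → 3 = 4
α ↔ α = 5 ↔ 5 = 6
(α → γ) → (α ↔ α) = 4 → 6 = 6
¬(α ∨ β) → ((α → γ) → (α ↔ α)) = 1 → 6 = 6
¬α = ¬5 = 1
α ↔ ¬α = 5 ↔ 1 = 2
(¬(α ∨ β) → ((α → γ) → (α ↔ α))) ∧ (α ↔ ¬α) = 6 ∧ 2 = 2
¬((¬(α ∨ β) → ((α → γ) → (α ↔ α))) ∧ (α ↔ ¬α)) = ¬2 = 4

4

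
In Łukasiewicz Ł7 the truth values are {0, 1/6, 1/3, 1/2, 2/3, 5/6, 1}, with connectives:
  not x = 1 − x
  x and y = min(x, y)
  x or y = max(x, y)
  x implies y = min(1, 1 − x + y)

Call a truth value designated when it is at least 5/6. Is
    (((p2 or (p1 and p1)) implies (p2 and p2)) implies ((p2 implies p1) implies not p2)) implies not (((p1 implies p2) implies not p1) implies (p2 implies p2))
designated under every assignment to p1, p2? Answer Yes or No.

No

Counterexample: take p1 = 0, p2 = 0.
p1 and p1 = 0 and 0 = 0
p2 or (p1 and p1) = 0 or 0 = 0
p2 and p2 = 0 and 0 = 0
(p2 or (p1 and p1)) implies (p2 and p2) = 0 implies 0 = 1
p2 implies p1 = 0 implies 0 = 1
not p2 = not 0 = 1
(p2 implies p1) implies not p2 = 1 implies 1 = 1
((p2 or (p1 and p1)) implies (p2 and p2)) implies ((p2 implies p1) implies not p2) = 1 implies 1 = 1
p1 implies p2 = 0 implies 0 = 1
not p1 = not 0 = 1
(p1 implies p2) implies not p1 = 1 implies 1 = 1
p2 implies p2 = 0 implies 0 = 1
((p1 implies p2) implies not p1) implies (p2 implies p2) = 1 implies 1 = 1
not (((p1 implies p2) implies not p1) implies (p2 implies p2)) = not 1 = 0
(((p2 or (p1 and p1)) implies (p2 and p2)) implies ((p2 implies p1) implies not p2)) implies not (((p1 implies p2) implies not p1) implies (p2 implies p2)) = 1 implies 0 = 0
This gives 0, which is below 5/6.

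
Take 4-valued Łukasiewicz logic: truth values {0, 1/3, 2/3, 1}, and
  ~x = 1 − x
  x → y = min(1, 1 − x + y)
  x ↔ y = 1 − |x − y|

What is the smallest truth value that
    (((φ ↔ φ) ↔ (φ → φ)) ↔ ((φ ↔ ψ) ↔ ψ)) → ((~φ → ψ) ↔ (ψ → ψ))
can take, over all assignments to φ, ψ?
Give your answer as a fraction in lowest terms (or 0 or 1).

2/3

Take φ = 0, ψ = 1/3:
φ ↔ φ = 0 ↔ 0 = 1
φ → φ = 0 → 0 = 1
(φ ↔ φ) ↔ (φ → φ) = 1 ↔ 1 = 1
φ ↔ ψ = 0 ↔ 1/3 = 2/3
(φ ↔ ψ) ↔ ψ = 2/3 ↔ 1/3 = 2/3
((φ ↔ φ) ↔ (φ → φ)) ↔ ((φ ↔ ψ) ↔ ψ) = 1 ↔ 2/3 = 2/3
~φ = ~0 = 1
~φ → ψ = 1 → 1/3 = 1/3
ψ → ψ = 1/3 → 1/3 = 1
(~φ → ψ) ↔ (ψ → ψ) = 1/3 ↔ 1 = 1/3
(((φ ↔ φ) ↔ (φ → φ)) ↔ ((φ ↔ ψ) ↔ ψ)) → ((~φ → ψ) ↔ (ψ → ψ)) = 2/3 → 1/3 = 2/3
No assignment yields a value below 2/3, so this is the minimum.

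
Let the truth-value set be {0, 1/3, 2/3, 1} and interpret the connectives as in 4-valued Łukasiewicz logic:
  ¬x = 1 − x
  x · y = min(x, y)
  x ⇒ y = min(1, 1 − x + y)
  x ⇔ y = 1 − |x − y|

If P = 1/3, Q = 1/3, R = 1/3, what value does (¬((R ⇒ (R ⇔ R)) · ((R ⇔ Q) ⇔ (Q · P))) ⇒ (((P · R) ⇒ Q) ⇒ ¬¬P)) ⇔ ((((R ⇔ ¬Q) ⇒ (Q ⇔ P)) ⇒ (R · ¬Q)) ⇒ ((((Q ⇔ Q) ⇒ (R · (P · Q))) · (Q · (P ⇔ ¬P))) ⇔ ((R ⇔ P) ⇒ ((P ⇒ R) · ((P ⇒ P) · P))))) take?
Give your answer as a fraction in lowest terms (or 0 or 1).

2/3

R ⇔ R = 1/3 ⇔ 1/3 = 1
R ⇒ (R ⇔ R) = 1/3 ⇒ 1 = 1
R ⇔ Q = 1/3 ⇔ 1/3 = 1
Q · P = 1/3 · 1/3 = 1/3
(R ⇔ Q) ⇔ (Q · P) = 1 ⇔ 1/3 = 1/3
(R ⇒ (R ⇔ R)) · ((R ⇔ Q) ⇔ (Q · P)) = 1 · 1/3 = 1/3
¬((R ⇒ (R ⇔ R)) · ((R ⇔ Q) ⇔ (Q · P))) = ¬1/3 = 2/3
P · R = 1/3 · 1/3 = 1/3
(P · R) ⇒ Q = 1/3 ⇒ 1/3 = 1
¬P = ¬1/3 = 2/3
¬¬P = ¬2/3 = 1/3
((P · R) ⇒ Q) ⇒ ¬¬P = 1 ⇒ 1/3 = 1/3
¬((R ⇒ (R ⇔ R)) · ((R ⇔ Q) ⇔ (Q · P))) ⇒ (((P · R) ⇒ Q) ⇒ ¬¬P) = 2/3 ⇒ 1/3 = 2/3
¬Q = ¬1/3 = 2/3
R ⇔ ¬Q = 1/3 ⇔ 2/3 = 2/3
Q ⇔ P = 1/3 ⇔ 1/3 = 1
(R ⇔ ¬Q) ⇒ (Q ⇔ P) = 2/3 ⇒ 1 = 1
¬Q = ¬1/3 = 2/3
R · ¬Q = 1/3 · 2/3 = 1/3
((R ⇔ ¬Q) ⇒ (Q ⇔ P)) ⇒ (R · ¬Q) = 1 ⇒ 1/3 = 1/3
Q ⇔ Q = 1/3 ⇔ 1/3 = 1
P · Q = 1/3 · 1/3 = 1/3
R · (P · Q) = 1/3 · 1/3 = 1/3
(Q ⇔ Q) ⇒ (R · (P · Q)) = 1 ⇒ 1/3 = 1/3
¬P = ¬1/3 = 2/3
P ⇔ ¬P = 1/3 ⇔ 2/3 = 2/3
Q · (P ⇔ ¬P) = 1/3 · 2/3 = 1/3
((Q ⇔ Q) ⇒ (R · (P · Q))) · (Q · (P ⇔ ¬P)) = 1/3 · 1/3 = 1/3
R ⇔ P = 1/3 ⇔ 1/3 = 1
P ⇒ R = 1/3 ⇒ 1/3 = 1
P ⇒ P = 1/3 ⇒ 1/3 = 1
(P ⇒ P) · P = 1 · 1/3 = 1/3
(P ⇒ R) · ((P ⇒ P) · P) = 1 · 1/3 = 1/3
(R ⇔ P) ⇒ ((P ⇒ R) · ((P ⇒ P) · P)) = 1 ⇒ 1/3 = 1/3
(((Q ⇔ Q) ⇒ (R · (P · Q))) · (Q · (P ⇔ ¬P))) ⇔ ((R ⇔ P) ⇒ ((P ⇒ R) · ((P ⇒ P) · P))) = 1/3 ⇔ 1/3 = 1
(((R ⇔ ¬Q) ⇒ (Q ⇔ P)) ⇒ (R · ¬Q)) ⇒ ((((Q ⇔ Q) ⇒ (R · (P · Q))) · (Q · (P ⇔ ¬P))) ⇔ ((R ⇔ P) ⇒ ((P ⇒ R) · ((P ⇒ P) · P)))) = 1/3 ⇒ 1 = 1
(¬((R ⇒ (R ⇔ R)) · ((R ⇔ Q) ⇔ (Q · P))) ⇒ (((P · R) ⇒ Q) ⇒ ¬¬P)) ⇔ ((((R ⇔ ¬Q) ⇒ (Q ⇔ P)) ⇒ (R · ¬Q)) ⇒ ((((Q ⇔ Q) ⇒ (R · (P · Q))) · (Q · (P ⇔ ¬P))) ⇔ ((R ⇔ P) ⇒ ((P ⇒ R) · ((P ⇒ P) · P))))) = 2/3 ⇔ 1 = 2/3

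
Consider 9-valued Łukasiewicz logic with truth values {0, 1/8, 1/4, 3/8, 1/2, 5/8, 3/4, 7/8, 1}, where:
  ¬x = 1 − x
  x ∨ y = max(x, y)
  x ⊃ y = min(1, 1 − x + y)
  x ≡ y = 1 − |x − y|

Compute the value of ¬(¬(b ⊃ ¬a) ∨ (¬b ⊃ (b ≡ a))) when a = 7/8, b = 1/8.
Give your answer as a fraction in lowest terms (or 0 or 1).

¬a = ¬7/8 = 1/8
b ⊃ ¬a = 1/8 ⊃ 1/8 = 1
¬(b ⊃ ¬a) = ¬1 = 0
¬b = ¬1/8 = 7/8
b ≡ a = 1/8 ≡ 7/8 = 1/4
¬b ⊃ (b ≡ a) = 7/8 ⊃ 1/4 = 3/8
¬(b ⊃ ¬a) ∨ (¬b ⊃ (b ≡ a)) = 0 ∨ 3/8 = 3/8
¬(¬(b ⊃ ¬a) ∨ (¬b ⊃ (b ≡ a))) = ¬3/8 = 5/8

5/8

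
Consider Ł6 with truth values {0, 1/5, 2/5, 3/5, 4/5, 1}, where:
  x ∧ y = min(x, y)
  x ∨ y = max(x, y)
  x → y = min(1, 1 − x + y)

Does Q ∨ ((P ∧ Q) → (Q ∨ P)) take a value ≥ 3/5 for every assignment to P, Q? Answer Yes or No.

At P = 3/5, Q = 2/5, for instance:
P ∧ Q = 3/5 ∧ 2/5 = 2/5
Q ∨ P = 2/5 ∨ 3/5 = 3/5
(P ∧ Q) → (Q ∨ P) = 2/5 → 3/5 = 1
Q ∨ ((P ∧ Q) → (Q ∨ P)) = 2/5 ∨ 1 = 1
and checking the remaining 35 assignments likewise gives ≥ 3/5 in every case.

Yes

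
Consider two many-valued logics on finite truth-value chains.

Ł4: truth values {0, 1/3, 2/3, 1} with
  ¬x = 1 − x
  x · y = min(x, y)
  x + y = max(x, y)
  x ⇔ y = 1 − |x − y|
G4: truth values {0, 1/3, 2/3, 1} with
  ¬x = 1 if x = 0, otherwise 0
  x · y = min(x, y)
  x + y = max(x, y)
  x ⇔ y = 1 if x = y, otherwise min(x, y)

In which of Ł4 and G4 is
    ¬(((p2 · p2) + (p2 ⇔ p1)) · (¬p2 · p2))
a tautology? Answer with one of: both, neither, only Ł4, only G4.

In Ł4: at p1 = 0, p2 = 1/3 the value is 2/3 — not a tautology.
In G4: every assignment gives 1 — tautology.

only G4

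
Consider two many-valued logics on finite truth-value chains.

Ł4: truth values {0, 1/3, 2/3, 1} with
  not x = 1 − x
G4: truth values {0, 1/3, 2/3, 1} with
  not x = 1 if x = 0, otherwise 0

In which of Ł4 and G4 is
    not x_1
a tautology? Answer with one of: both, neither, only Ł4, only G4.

neither

In Ł4: at x_1 = 1/3 the value is 2/3 — not a tautology.
In G4: at x_1 = 1/3 the value is 0 — not a tautology.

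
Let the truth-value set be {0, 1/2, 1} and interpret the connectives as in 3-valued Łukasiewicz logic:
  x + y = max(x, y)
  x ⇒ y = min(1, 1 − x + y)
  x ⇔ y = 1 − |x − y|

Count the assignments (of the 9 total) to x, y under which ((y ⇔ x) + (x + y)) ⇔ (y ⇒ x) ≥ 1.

x = 0, y = 0 ↦ 1  ≥
x = 0, y = 1/2 ↦ 1  ≥
x = 0, y = 1 ↦ 0  <
x = 1/2, y = 0 ↦ 1/2  <
x = 1/2, y = 1/2 ↦ 1  ≥
x = 1/2, y = 1 ↦ 1/2  <
x = 1, y = 0 ↦ 1  ≥
x = 1, y = 1/2 ↦ 1  ≥
x = 1, y = 1 ↦ 1  ≥
So 6 of the 9 assignments meet the threshold.

6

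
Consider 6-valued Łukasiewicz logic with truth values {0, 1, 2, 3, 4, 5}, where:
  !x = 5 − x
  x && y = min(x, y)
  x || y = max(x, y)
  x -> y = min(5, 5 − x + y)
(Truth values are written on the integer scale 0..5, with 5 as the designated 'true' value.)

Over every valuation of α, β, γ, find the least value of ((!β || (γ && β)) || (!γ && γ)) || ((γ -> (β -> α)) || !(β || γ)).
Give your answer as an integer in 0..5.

Take α = 0, β = 2, γ = 5:
!β = !2 = 3
γ && β = 5 && 2 = 2
!β || (γ && β) = 3 || 2 = 3
!γ = !5 = 0
!γ && γ = 0 && 5 = 0
(!β || (γ && β)) || (!γ && γ) = 3 || 0 = 3
β -> α = 2 -> 0 = 3
γ -> (β -> α) = 5 -> 3 = 3
β || γ = 2 || 5 = 5
!(β || γ) = !5 = 0
(γ -> (β -> α)) || !(β || γ) = 3 || 0 = 3
((!β || (γ && β)) || (!γ && γ)) || ((γ -> (β -> α)) || !(β || γ)) = 3 || 3 = 3
No assignment yields a value below 3, so this is the minimum.

3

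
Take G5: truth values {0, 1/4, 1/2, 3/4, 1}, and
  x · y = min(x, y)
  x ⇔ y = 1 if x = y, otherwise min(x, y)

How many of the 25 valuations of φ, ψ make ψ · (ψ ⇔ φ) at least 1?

1

value 1: 1 assignment (counts)
value 3/4: 3 assignments
value 1/2: 5 assignments
value 1/4: 7 assignments
value 0: 9 assignments
So 1 of the 25 assignments meets the threshold.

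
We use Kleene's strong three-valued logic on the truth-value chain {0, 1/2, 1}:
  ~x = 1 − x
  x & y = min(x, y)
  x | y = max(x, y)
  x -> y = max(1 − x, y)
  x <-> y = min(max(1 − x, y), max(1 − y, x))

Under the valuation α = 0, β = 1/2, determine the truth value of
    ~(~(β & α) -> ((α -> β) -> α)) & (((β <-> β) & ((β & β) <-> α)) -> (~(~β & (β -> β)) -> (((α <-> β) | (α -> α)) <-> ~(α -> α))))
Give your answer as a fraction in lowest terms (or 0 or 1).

β & α = 1/2 & 0 = 0
~(β & α) = ~0 = 1
α -> β = 0 -> 1/2 = 1
(α -> β) -> α = 1 -> 0 = 0
~(β & α) -> ((α -> β) -> α) = 1 -> 0 = 0
~(~(β & α) -> ((α -> β) -> α)) = ~0 = 1
β <-> β = 1/2 <-> 1/2 = 1/2
β & β = 1/2 & 1/2 = 1/2
(β & β) <-> α = 1/2 <-> 0 = 1/2
(β <-> β) & ((β & β) <-> α) = 1/2 & 1/2 = 1/2
~β = ~1/2 = 1/2
β -> β = 1/2 -> 1/2 = 1/2
~β & (β -> β) = 1/2 & 1/2 = 1/2
~(~β & (β -> β)) = ~1/2 = 1/2
α <-> β = 0 <-> 1/2 = 1/2
α -> α = 0 -> 0 = 1
(α <-> β) | (α -> α) = 1/2 | 1 = 1
α -> α = 0 -> 0 = 1
~(α -> α) = ~1 = 0
((α <-> β) | (α -> α)) <-> ~(α -> α) = 1 <-> 0 = 0
~(~β & (β -> β)) -> (((α <-> β) | (α -> α)) <-> ~(α -> α)) = 1/2 -> 0 = 1/2
((β <-> β) & ((β & β) <-> α)) -> (~(~β & (β -> β)) -> (((α <-> β) | (α -> α)) <-> ~(α -> α))) = 1/2 -> 1/2 = 1/2
~(~(β & α) -> ((α -> β) -> α)) & (((β <-> β) & ((β & β) <-> α)) -> (~(~β & (β -> β)) -> (((α <-> β) | (α -> α)) <-> ~(α -> α)))) = 1 & 1/2 = 1/2

1/2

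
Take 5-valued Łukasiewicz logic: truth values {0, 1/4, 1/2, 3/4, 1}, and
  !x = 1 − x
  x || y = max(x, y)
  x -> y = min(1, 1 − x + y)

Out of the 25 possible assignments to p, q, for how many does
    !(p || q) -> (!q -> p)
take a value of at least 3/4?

22

value 1: 21 assignments (counts)
value 3/4: 1 assignment (counts)
value 1/2: 2 assignments
value 0: 1 assignment
So 22 of the 25 assignments meet the threshold.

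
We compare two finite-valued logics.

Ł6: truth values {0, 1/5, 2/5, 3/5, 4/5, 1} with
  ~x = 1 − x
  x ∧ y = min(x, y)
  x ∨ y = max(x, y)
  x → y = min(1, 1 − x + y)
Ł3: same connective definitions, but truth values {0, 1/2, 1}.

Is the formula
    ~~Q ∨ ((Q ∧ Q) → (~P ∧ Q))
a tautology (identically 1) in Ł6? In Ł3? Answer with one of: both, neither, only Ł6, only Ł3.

neither

In Ł6: at P = 2/5, Q = 4/5 the value is 4/5 — not a tautology.
In Ł3: at P = 1, Q = 1/2 the value is 1/2 — not a tautology.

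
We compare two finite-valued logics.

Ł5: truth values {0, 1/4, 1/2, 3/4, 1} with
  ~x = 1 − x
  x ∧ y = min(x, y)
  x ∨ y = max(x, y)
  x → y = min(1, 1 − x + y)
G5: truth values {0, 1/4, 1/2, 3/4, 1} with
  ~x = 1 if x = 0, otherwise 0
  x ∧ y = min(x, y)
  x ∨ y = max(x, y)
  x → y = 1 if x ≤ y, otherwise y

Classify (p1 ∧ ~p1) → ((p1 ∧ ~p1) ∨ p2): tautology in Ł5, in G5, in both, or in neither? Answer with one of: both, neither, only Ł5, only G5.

both

In Ł5: every assignment gives 1 — tautology.
In G5: every assignment gives 1 — tautology.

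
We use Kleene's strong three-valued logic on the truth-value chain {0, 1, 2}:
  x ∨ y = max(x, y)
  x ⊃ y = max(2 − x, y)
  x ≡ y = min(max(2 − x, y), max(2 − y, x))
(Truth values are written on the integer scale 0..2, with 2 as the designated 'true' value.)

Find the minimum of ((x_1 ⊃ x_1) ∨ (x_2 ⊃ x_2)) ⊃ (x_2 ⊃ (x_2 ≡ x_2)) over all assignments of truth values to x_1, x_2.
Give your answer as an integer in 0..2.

1

Take x_1 = 0, x_2 = 1:
x_1 ⊃ x_1 = 0 ⊃ 0 = 2
x_2 ⊃ x_2 = 1 ⊃ 1 = 1
(x_1 ⊃ x_1) ∨ (x_2 ⊃ x_2) = 2 ∨ 1 = 2
x_2 ≡ x_2 = 1 ≡ 1 = 1
x_2 ⊃ (x_2 ≡ x_2) = 1 ⊃ 1 = 1
((x_1 ⊃ x_1) ∨ (x_2 ⊃ x_2)) ⊃ (x_2 ⊃ (x_2 ≡ x_2)) = 2 ⊃ 1 = 1
No assignment yields a value below 1, so this is the minimum.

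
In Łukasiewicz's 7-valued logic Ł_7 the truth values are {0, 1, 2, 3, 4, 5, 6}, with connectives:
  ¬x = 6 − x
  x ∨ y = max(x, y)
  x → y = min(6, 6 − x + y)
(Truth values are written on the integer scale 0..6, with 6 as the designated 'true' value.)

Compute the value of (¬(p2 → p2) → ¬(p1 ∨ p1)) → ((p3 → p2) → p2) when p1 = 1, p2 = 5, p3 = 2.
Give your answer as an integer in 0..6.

5

p2 → p2 = 5 → 5 = 6
¬(p2 → p2) = ¬6 = 0
p1 ∨ p1 = 1 ∨ 1 = 1
¬(p1 ∨ p1) = ¬1 = 5
¬(p2 → p2) → ¬(p1 ∨ p1) = 0 → 5 = 6
p3 → p2 = 2 → 5 = 6
(p3 → p2) → p2 = 6 → 5 = 5
(¬(p2 → p2) → ¬(p1 ∨ p1)) → ((p3 → p2) → p2) = 6 → 5 = 5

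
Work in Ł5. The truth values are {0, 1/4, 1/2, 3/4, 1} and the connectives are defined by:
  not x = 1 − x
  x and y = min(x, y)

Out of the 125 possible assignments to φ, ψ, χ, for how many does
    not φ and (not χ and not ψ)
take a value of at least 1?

1

value 1: 1 assignment (counts)
value 3/4: 7 assignments
value 1/2: 19 assignments
value 1/4: 37 assignments
value 0: 61 assignments
So 1 of the 125 assignments meets the threshold.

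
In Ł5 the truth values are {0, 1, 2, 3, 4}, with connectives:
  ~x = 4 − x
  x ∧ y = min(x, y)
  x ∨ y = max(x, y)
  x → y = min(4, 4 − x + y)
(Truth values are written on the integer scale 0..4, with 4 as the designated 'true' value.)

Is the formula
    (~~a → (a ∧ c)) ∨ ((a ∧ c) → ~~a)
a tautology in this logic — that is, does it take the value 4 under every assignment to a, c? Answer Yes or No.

At a = 1, c = 0, for instance:
~a = ~1 = 3
~~a = ~3 = 1
a ∧ c = 1 ∧ 0 = 0
~~a → (a ∧ c) = 1 → 0 = 3
(a ∧ c) → ~~a = 0 → 1 = 4
(~~a → (a ∧ c)) ∨ ((a ∧ c) → ~~a) = 3 ∨ 4 = 4
and checking the remaining 24 assignments likewise gives ≥ 4 in every case.

Yes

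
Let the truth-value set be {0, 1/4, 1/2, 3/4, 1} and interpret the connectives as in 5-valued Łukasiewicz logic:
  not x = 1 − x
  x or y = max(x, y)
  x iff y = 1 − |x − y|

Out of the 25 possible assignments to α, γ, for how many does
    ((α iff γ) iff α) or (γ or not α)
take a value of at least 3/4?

value 1: 11 assignments (counts)
value 3/4: 9 assignments (counts)
value 1/2: 3 assignments
value 1/4: 1 assignment
value 0: 1 assignment
So 20 of the 25 assignments meet the threshold.

20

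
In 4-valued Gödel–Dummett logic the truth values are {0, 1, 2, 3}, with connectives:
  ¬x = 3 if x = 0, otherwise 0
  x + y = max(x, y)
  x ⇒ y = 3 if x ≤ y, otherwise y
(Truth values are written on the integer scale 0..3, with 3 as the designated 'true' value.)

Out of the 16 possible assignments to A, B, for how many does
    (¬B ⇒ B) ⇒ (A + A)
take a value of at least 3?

7

A = 0, B = 0 ↦ 3  ≥
A = 0, B = 1 ↦ 0  <
A = 0, B = 2 ↦ 0  <
A = 0, B = 3 ↦ 0  <
A = 1, B = 0 ↦ 3  ≥
A = 1, B = 1 ↦ 1  <
A = 1, B = 2 ↦ 1  <
A = 1, B = 3 ↦ 1  <
A = 2, B = 0 ↦ 3  ≥
A = 2, B = 1 ↦ 2  <
A = 2, B = 2 ↦ 2  <
A = 2, B = 3 ↦ 2  <
A = 3, B = 0 ↦ 3  ≥
A = 3, B = 1 ↦ 3  ≥
A = 3, B = 2 ↦ 3  ≥
A = 3, B = 3 ↦ 3  ≥
So 7 of the 16 assignments meet the threshold.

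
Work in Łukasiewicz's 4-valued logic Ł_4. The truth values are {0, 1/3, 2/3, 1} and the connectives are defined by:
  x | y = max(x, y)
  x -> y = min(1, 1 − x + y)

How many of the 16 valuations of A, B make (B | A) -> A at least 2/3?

13

A = 0, B = 0 ↦ 1  ≥
A = 0, B = 1/3 ↦ 2/3  ≥
A = 0, B = 2/3 ↦ 1/3  <
A = 0, B = 1 ↦ 0  <
A = 1/3, B = 0 ↦ 1  ≥
A = 1/3, B = 1/3 ↦ 1  ≥
A = 1/3, B = 2/3 ↦ 2/3  ≥
A = 1/3, B = 1 ↦ 1/3  <
A = 2/3, B = 0 ↦ 1  ≥
A = 2/3, B = 1/3 ↦ 1  ≥
A = 2/3, B = 2/3 ↦ 1  ≥
A = 2/3, B = 1 ↦ 2/3  ≥
A = 1, B = 0 ↦ 1  ≥
A = 1, B = 1/3 ↦ 1  ≥
A = 1, B = 2/3 ↦ 1  ≥
A = 1, B = 1 ↦ 1  ≥
So 13 of the 16 assignments meet the threshold.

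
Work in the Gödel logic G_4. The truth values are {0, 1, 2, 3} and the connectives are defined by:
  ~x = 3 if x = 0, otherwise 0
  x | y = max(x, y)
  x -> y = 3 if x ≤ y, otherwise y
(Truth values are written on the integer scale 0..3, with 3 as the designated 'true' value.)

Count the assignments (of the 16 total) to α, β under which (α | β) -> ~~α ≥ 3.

13

α = 0, β = 0 ↦ 3  ≥
α = 0, β = 1 ↦ 0  <
α = 0, β = 2 ↦ 0  <
α = 0, β = 3 ↦ 0  <
α = 1, β = 0 ↦ 3  ≥
α = 1, β = 1 ↦ 3  ≥
α = 1, β = 2 ↦ 3  ≥
α = 1, β = 3 ↦ 3  ≥
α = 2, β = 0 ↦ 3  ≥
α = 2, β = 1 ↦ 3  ≥
α = 2, β = 2 ↦ 3  ≥
α = 2, β = 3 ↦ 3  ≥
α = 3, β = 0 ↦ 3  ≥
α = 3, β = 1 ↦ 3  ≥
α = 3, β = 2 ↦ 3  ≥
α = 3, β = 3 ↦ 3  ≥
So 13 of the 16 assignments meet the threshold.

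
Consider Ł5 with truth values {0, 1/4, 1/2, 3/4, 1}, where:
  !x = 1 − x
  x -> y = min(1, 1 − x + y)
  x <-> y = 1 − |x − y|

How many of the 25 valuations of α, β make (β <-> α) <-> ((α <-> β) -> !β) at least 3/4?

11

value 1: 4 assignments (counts)
value 3/4: 7 assignments (counts)
value 1/2: 7 assignments
value 1/4: 4 assignments
value 0: 3 assignments
So 11 of the 25 assignments meet the threshold.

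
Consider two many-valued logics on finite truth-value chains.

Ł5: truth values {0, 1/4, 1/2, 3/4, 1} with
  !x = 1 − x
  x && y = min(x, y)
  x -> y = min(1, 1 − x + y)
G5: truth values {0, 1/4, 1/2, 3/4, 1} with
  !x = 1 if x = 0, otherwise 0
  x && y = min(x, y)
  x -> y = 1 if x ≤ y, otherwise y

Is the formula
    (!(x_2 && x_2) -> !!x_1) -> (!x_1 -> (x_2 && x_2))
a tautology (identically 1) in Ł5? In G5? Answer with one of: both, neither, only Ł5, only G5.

only Ł5

In Ł5: every assignment gives 1 — tautology.
In G5: at x_1 = 0, x_2 = 1/4 the value is 1/4 — not a tautology.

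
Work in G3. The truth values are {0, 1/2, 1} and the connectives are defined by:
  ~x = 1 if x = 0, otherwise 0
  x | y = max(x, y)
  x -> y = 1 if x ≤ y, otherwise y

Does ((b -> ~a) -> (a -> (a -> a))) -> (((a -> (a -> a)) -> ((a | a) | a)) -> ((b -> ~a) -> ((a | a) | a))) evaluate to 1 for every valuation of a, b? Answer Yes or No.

a = 0, b = 0 ↦ 1
a = 0, b = 1/2 ↦ 1
a = 0, b = 1 ↦ 1
a = 1/2, b = 0 ↦ 1
a = 1/2, b = 1/2 ↦ 1
a = 1/2, b = 1 ↦ 1
a = 1, b = 0 ↦ 1
a = 1, b = 1/2 ↦ 1
a = 1, b = 1 ↦ 1
Every assignment gives a value ≥ 1.

Yes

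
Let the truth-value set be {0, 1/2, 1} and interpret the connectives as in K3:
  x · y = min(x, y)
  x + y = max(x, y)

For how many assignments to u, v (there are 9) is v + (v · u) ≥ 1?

3

u = 0, v = 0 ↦ 0  <
u = 0, v = 1/2 ↦ 1/2  <
u = 0, v = 1 ↦ 1  ≥
u = 1/2, v = 0 ↦ 0  <
u = 1/2, v = 1/2 ↦ 1/2  <
u = 1/2, v = 1 ↦ 1  ≥
u = 1, v = 0 ↦ 0  <
u = 1, v = 1/2 ↦ 1/2  <
u = 1, v = 1 ↦ 1  ≥
So 3 of the 9 assignments meet the threshold.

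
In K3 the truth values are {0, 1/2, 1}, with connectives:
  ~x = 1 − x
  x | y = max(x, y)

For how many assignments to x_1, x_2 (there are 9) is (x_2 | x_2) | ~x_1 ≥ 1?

x_1 = 0, x_2 = 0 ↦ 1  ≥
x_1 = 0, x_2 = 1/2 ↦ 1  ≥
x_1 = 0, x_2 = 1 ↦ 1  ≥
x_1 = 1/2, x_2 = 0 ↦ 1/2  <
x_1 = 1/2, x_2 = 1/2 ↦ 1/2  <
x_1 = 1/2, x_2 = 1 ↦ 1  ≥
x_1 = 1, x_2 = 0 ↦ 0  <
x_1 = 1, x_2 = 1/2 ↦ 1/2  <
x_1 = 1, x_2 = 1 ↦ 1  ≥
So 5 of the 9 assignments meet the threshold.

5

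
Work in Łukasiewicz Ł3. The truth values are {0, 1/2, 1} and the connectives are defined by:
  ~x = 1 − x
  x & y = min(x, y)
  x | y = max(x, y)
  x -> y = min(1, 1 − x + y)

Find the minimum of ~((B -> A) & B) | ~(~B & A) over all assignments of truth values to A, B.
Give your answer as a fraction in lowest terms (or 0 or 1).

1/2

Take A = 1/2, B = 1/2:
B -> A = 1/2 -> 1/2 = 1
(B -> A) & B = 1 & 1/2 = 1/2
~((B -> A) & B) = ~1/2 = 1/2
~B = ~1/2 = 1/2
~B & A = 1/2 & 1/2 = 1/2
~(~B & A) = ~1/2 = 1/2
~((B -> A) & B) | ~(~B & A) = 1/2 | 1/2 = 1/2
No assignment yields a value below 1/2, so this is the minimum.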